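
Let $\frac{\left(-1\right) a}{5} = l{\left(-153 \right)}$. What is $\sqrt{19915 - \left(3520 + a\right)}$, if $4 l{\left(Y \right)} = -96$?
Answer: $5 \sqrt{651} \approx 127.57$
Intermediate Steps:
$l{\left(Y \right)} = -24$ ($l{\left(Y \right)} = \frac{1}{4} \left(-96\right) = -24$)
$a = 120$ ($a = \left(-5\right) \left(-24\right) = 120$)
$\sqrt{19915 - \left(3520 + a\right)} = \sqrt{19915 + \left(176 \left(-20\right) - 120\right)} = \sqrt{19915 - 3640} = \sqrt{16275} = 5 \sqrt{651}$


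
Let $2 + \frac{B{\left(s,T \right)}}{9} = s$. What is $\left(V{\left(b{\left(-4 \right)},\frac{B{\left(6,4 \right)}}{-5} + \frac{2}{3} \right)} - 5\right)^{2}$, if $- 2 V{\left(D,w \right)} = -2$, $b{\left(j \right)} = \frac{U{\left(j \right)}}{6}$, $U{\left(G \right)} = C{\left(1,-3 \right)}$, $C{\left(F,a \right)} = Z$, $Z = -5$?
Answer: $16$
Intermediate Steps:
$B{\left(s,T \right)} = -18 + 9 s$
$C{\left(F,a \right)} = -5$
$U{\left(G \right)} = -5$
$b{\left(j \right)} = - \frac{5}{6}$
$V{\left(D,w \right)} = 1$ ($V{\left(D,w \right)} = \left(- \frac{1}{2}\right) \left(-2\right) = 1$)
$\left(V{\left(b{\left(-4 \right)},\frac{B{\left(6,4 \right)}}{-5} + \frac{2}{3} \right)} - 5\right)^{2} = \left(1 - 5\right)^{2} = \left(-4\right)^{2} = 16$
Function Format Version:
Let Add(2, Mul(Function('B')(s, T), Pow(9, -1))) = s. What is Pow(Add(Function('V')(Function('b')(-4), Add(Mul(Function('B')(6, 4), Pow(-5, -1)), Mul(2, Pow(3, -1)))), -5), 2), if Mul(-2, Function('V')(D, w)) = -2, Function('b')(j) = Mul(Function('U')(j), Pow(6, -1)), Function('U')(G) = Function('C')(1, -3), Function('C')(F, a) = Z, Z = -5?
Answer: 16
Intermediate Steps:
Function('B')(s, T) = Add(-18, Mul(9, s))
Function('C')(F, a) = -5
Function('U')(G) = -5
Function('b')(j) = Rational(-5, 6) (Function('b')(j) = Mul(-5, Pow(6, -1)) = Mul(-5, Rational(1, 6)) = Rational(-5, 6))
Function('V')(D, w) = 1 (Function('V')(D, w) = Mul(Rational(-1, 2), -2) = 1)
Pow(Add(Function('V')(Function('b')(-4), Add(Mul(Function('B')(6, 4), Pow(-5, -1)), Mul(2, Pow(3, -1)))), -5), 2) = Pow(Add(1, -5), 2) = Pow(-4, 2) = 16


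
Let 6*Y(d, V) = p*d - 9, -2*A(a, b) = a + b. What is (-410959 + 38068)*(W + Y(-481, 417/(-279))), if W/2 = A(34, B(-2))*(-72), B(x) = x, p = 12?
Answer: -999720771/2 ≈ -4.9986e+8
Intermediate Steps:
A(a, b) = -a/2 - b/2 (A(a, b) = -(a + b)/2 = -a/2 - b/2)
Y(d, V) = -3/2 + 2*d (Y(d, V) = (12*d - 9)/6 = (-9 + 12*d)/6 = -3/2 + 2*d)
W = 2304 (W = 2*((-½*34 - ½*(-2))*(-72)) = 2*((-17 + 1)*(-72)) = 2*(-16*(-72)) = 2*1152 = 2304)
(-410959 + 38068)*(W + Y(-481, 417/(-279))) = (-410959 + 38068)*(2304 + (-3/2 + 2*(-481))) = -372891*(2304 + (-3/2 - 962)) = -372891*(2304 - 1927/2) = -372891*2681/2 = -999720771/2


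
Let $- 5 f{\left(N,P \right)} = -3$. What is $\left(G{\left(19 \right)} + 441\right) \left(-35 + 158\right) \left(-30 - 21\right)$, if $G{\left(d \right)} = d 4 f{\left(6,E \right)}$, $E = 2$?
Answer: $- \frac{15262209}{5} \approx -3.0524 \cdot 10^{6}$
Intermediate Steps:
$f{\left(N,P \right)} = \frac{3}{5}$ ($f{\left(N,P \right)} = \left(- \frac{1}{5}\right) \left(-3\right) = \frac{3}{5}$)
$G{\left(d \right)} = \frac{12 d}{5}$ ($G{\left(d \right)} = d 4 \cdot \frac{3}{5} = 4 d \frac{3}{5} = \frac{12 d}{5}$)
$\left(G{\left(19 \right)} + 441\right) \left(-35 + 158\right) \left(-30 - 21\right) = \left(\frac{12}{5} \cdot 19 + 441\right) \left(-35 + 158\right) \left(-30 - 21\right) = \left(\frac{228}{5} + 441\right) 123 \left(-51\right) = \frac{2433}{5} \left(-6273\right) = - \frac{15262209}{5}$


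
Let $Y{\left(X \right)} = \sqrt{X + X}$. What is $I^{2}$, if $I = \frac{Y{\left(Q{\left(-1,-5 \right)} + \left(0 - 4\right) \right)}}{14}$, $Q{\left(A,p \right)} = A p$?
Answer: $\frac{1}{98} \approx 0.010204$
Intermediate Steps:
$Y{\left(X \right)} = \sqrt{2} \sqrt{X}$ ($Y{\left(X \right)} = \sqrt{2 X} = \sqrt{2} \sqrt{X}$)
$I = \frac{\sqrt{2}}{14}$ ($I = \frac{\sqrt{2} \sqrt{\left(-1\right) \left(-5\right) + \left(0 - 4\right)}}{14} = \sqrt{2} \sqrt{5 + \left(0 - 4\right)} \frac{1}{14} = \sqrt{2} \sqrt{5 - 4} \cdot \frac{1}{14} = \sqrt{2} \sqrt{1} \cdot \frac{1}{14} = \sqrt{2} \cdot 1 \cdot \frac{1}{14} = \sqrt{2} \cdot \frac{1}{14} = \frac{\sqrt{2}}{14} \approx 0.10102$)
$I^{2} = \left(\frac{\sqrt{2}}{14}\right)^{2} = \frac{1}{98}$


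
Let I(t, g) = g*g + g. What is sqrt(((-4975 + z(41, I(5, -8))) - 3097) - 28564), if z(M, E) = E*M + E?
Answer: 2*I*sqrt(8571) ≈ 185.16*I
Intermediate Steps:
I(t, g) = g + g**2 (I(t, g) = g**2 + g = g + g**2)
z(M, E) = E + E*M
sqrt(((-4975 + z(41, I(5, -8))) - 3097) - 28564) = sqrt(((-4975 + (-8*(1 - 8))*(1 + 41)) - 3097) - 28564) = sqrt(((-4975 - 8*(-7)*42) - 3097) - 28564) = sqrt(((-4975 + 56*42) - 3097) - 28564) = sqrt(((-4975 + 2352) - 3097) - 28564) = sqrt((-2623 - 3097) - 28564) = sqrt(-5720 - 28564) = sqrt(-34284) = 2*I*sqrt(8571)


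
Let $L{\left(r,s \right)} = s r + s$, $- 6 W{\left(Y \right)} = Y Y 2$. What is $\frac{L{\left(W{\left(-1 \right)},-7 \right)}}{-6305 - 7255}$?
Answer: $\frac{7}{20340} \approx 0.00034415$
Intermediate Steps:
$W{\left(Y \right)} = - \frac{Y^{2}}{3}$ ($W{\left(Y \right)} = - \frac{Y Y 2}{6} = - \frac{Y^{2} \cdot 2}{6} = - \frac{2 Y^{2}}{6} = - \frac{Y^{2}}{3}$)
$L{\left(r,s \right)} = s + r s$ ($L{\left(r,s \right)} = r s + s = s + r s$)
$\frac{L{\left(W{\left(-1 \right)},-7 \right)}}{-6305 - 7255} = \frac{\left(-7\right) \left(1 - \frac{\left(-1\right)^{2}}{3}\right)}{-6305 - 7255} = \frac{\left(-7\right) \left(1 - \frac{1}{3}\right)}{-13560} = - 7 \left(1 - \frac{1}{3}\right) \left(- \frac{1}{13560}\right) = \left(-7\right) \frac{2}{3} \left(- \frac{1}{13560}\right) = \left(- \frac{14}{3}\right) \left(- \frac{1}{13560}\right) = \frac{7}{20340}$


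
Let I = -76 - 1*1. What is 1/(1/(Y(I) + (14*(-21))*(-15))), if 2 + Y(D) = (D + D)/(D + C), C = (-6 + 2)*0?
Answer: 4410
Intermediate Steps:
I = -77 (I = -76 - 1 = -77)
C = 0 (C = -4*0 = 0)
Y(D) = 0 (Y(D) = -2 + (D + D)/(D + 0) = -2 + (2*D)/D = -2 + 2 = 0)
1/(1/(Y(I) + (14*(-21))*(-15))) = 1/(1/(0 + (14*(-21))*(-15))) = 1/(1/(0 - 294*(-15))) = 1/(1/(0 + 4410)) = 1/(1/4410) = 4410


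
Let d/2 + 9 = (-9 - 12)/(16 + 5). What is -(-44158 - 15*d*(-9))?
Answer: 46858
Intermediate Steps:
d = -20 (d = -18 + 2*((-9 - 12)/(16 + 5)) = -18 + 2*(-21/21) = -18 + 2*(-21*1/21) = -18 + 2*(-1) = -18 - 2 = -20)
-(-44158 - 15*d*(-9)) = -(-44158 - 15*(-20)*(-9)) = -(-44158 + 300*(-9)) = -(-44158 - 2700) = -1*(-46858) = 46858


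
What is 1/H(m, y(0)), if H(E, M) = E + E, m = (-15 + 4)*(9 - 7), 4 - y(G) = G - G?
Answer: -1/44 ≈ -0.022727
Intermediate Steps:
y(G) = 4 (y(G) = 4 - (G - G) = 4 - 1*0 = 4 + 0 = 4)
m = -22 (m = -11*2 = -22)
H(E, M) = 2*E
1/H(m, y(0)) = 1/(2*(-22)) = 1/(-44) = -1/44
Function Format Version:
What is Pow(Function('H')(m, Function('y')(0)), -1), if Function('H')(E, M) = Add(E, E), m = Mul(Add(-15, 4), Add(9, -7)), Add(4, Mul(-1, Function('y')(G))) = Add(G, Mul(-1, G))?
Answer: Rational(-1, 44) ≈ -0.022727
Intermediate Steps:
Function('y')(G) = 4 (Function('y')(G) = Add(4, Mul(-1, Add(G, Mul(-1, G)))) = Add(4, Mul(-1, 0)) = Add(4, 0) = 4)
m = -22 (m = Mul(-11, 2) = -22)
Function('H')(E, M) = Mul(2, E)
Pow(Function('H')(m, Function('y')(0)), -1) = Pow(Mul(2, -22), -1) = Pow(-44, -1) = Rational(-1, 44)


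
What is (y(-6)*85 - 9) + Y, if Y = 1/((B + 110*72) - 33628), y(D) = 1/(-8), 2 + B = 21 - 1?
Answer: -2016669/102760 ≈ -19.625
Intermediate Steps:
B = 18 (B = -2 + (21 - 1) = -2 + 20 = 18)
y(D) = -1/8
Y = -1/25690 (Y = 1/((18 + 110*72) - 33628) = 1/((18 + 7920) - 33628) = 1/(7938 - 33628) = 1/(-25690) = -1/25690 ≈ -3.8926e-5)
(y(-6)*85 - 9) + Y = (-1/8*85 - 9) - 1/25690 = (-85/8 - 9) - 1/25690 = -157/8 - 1/25690 = -2016669/102760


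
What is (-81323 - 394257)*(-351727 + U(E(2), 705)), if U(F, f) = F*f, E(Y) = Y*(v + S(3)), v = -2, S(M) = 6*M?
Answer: 156545241860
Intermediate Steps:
E(Y) = 16*Y (E(Y) = Y*(-2 + 6*3) = Y*(-2 + 18) = Y*16 = 16*Y)
(-81323 - 394257)*(-351727 + U(E(2), 705)) = (-81323 - 394257)*(-351727 + (16*2)*705) = -475580*(-351727 + 32*705) = -475580*(-351727 + 22560) = -475580*(-329167) = 156545241860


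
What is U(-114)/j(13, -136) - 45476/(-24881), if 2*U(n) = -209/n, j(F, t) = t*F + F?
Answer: 957450869/523993860 ≈ 1.8272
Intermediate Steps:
j(F, t) = F + F*t (j(F, t) = F*t + F = F + F*t)
U(n) = -209/(2*n) (U(n) = (-209/n)/2 = -209/(2*n))
U(-114)/j(13, -136) - 45476/(-24881) = (-209/2/(-114))/((13*(1 - 136))) - 45476/(-24881) = (-209/2*(-1/114))/((13*(-135))) - 45476*(-1/24881) = (11/12)/(-1755) + 45476/24881 = (11/12)*(-1/1755) + 45476/24881 = -11/21060 + 45476/24881 = 957450869/523993860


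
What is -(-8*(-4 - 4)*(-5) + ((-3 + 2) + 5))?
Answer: 316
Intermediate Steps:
-(-8*(-4 - 4)*(-5) + ((-3 + 2) + 5)) = -(-(-64)*(-5) + (-1 + 5)) = -(-8*40 + 4) = -(-320 + 4) = -1*(-316) = 316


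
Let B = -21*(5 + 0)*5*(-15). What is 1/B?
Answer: 1/7875 ≈ 0.00012698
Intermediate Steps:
B = 7875 (B = -105*5*(-15) = -21*25*(-15) = -525*(-15) = 7875)
1/B = 1/7875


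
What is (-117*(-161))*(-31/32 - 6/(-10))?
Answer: -1111383/160 ≈ -6946.1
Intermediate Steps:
(-117*(-161))*(-31/32 - 6/(-10)) = 18837*(-31*1/32 - 6*(-1/10)) = 18837*(-31/32 + 3/5) = 18837*(-59/160) = -1111383/160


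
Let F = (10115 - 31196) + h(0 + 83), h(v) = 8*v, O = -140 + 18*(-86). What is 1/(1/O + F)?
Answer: -1688/34463897 ≈ -4.8979e-5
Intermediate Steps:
O = -1688 (O = -140 - 1548 = -1688)
F = -20417 (F = (10115 - 31196) + 8*(0 + 83) = -21081 + 8*83 = -21081 + 664 = -20417)
1/(1/O + F) = 1/(1/(-1688) - 20417) = 1/(-1/1688 - 20417) = 1/(-34463897/1688) = -1688/34463897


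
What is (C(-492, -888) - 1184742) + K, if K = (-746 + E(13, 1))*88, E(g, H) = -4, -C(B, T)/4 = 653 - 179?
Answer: -1252638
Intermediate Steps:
C(B, T) = -1896 (C(B, T) = -4*(653 - 179) = -4*474 = -1896)
K = -66000 (K = (-746 - 4)*88 = -750*88 = -66000)
(C(-492, -888) - 1184742) + K = (-1896 - 1184742) - 66000 = -1186638 - 66000 = -1252638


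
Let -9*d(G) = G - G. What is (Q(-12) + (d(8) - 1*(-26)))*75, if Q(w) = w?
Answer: 1050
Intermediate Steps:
d(G) = 0 (d(G) = -(G - G)/9 = -⅑*0 = 0)
(Q(-12) + (d(8) - 1*(-26)))*75 = (-12 + (0 - 1*(-26)))*75 = (-12 + (0 + 26))*75 = (-12 + 26)*75 = 14*75 = 1050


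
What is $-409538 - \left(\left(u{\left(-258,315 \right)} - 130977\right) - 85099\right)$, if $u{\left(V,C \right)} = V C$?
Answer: $-112192$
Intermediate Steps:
$u{\left(V,C \right)} = C V$
$-409538 - \left(\left(u{\left(-258,315 \right)} - 130977\right) - 85099\right) = -409538 - \left(\left(315 \left(-258\right) - 130977\right) - 85099\right) = -409538 - \left(\left(-81270 - 130977\right) - 85099\right) = -409538 - \left(-212247 - 85099\right) = -409538 - -297346 = -409538 + 297346 = -112192$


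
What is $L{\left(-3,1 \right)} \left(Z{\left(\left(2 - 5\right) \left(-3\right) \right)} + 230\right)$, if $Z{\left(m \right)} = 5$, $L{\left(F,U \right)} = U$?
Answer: $235$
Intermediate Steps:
$L{\left(-3,1 \right)} \left(Z{\left(\left(2 - 5\right) \left(-3\right) \right)} + 230\right) = 1 \left(5 + 230\right) = 1 \cdot 235 = 235$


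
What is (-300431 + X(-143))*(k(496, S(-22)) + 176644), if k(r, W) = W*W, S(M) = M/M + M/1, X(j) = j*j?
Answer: -49580612470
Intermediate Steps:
X(j) = j²
S(M) = 1 + M (S(M) = 1 + M*1 = 1 + M)
k(r, W) = W²
(-300431 + X(-143))*(k(496, S(-22)) + 176644) = (-300431 + (-143)²)*((1 - 22)² + 176644) = (-300431 + 20449)*((-21)² + 176644) = -279982*(441 + 176644) = -279982*177085 = -49580612470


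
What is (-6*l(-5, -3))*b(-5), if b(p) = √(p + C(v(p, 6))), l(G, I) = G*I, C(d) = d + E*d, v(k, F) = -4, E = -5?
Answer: -90*√11 ≈ -298.50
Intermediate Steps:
C(d) = -4*d (C(d) = d - 5*d = -4*d)
b(p) = √(16 + p) (b(p) = √(p - 4*(-4)) = √(p + 16) = √(16 + p))
(-6*l(-5, -3))*b(-5) = (-(-30)*(-3))*√(16 - 5) = (-6*15)*√11 = -90*√11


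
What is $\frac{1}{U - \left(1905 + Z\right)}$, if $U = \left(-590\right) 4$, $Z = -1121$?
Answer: $- \frac{1}{3144} \approx -0.00031807$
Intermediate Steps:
$U = -2360$
$\frac{1}{U - \left(1905 + Z\right)} = \frac{1}{-2360 - 784} = \frac{1}{-3144} = - \frac{1}{3144}$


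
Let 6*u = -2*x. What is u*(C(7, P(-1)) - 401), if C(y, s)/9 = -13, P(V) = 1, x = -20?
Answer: -10360/3 ≈ -3453.3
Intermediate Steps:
C(y, s) = -117 (C(y, s) = 9*(-13) = -117)
u = 20/3 (u = (-2*(-20))/6 = (⅙)*40 = 20/3 ≈ 6.6667)
u*(C(7, P(-1)) - 401) = 20*(-117 - 401)/3 = (20/3)*(-518) = -10360/3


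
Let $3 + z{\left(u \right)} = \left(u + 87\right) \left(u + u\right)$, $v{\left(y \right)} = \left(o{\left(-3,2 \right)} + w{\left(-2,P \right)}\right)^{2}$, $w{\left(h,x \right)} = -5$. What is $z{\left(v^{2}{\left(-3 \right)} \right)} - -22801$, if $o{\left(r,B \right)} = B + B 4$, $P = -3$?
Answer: $912798$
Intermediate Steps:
$o{\left(r,B \right)} = 5 B$ ($o{\left(r,B \right)} = B + 4 B = 5 B$)
$v{\left(y \right)} = 25$ ($v{\left(y \right)} = \left(5 \cdot 2 - 5\right)^{2} = \left(10 - 5\right)^{2} = 5^{2} = 25$)
$z{\left(u \right)} = -3 + 2 u \left(87 + u\right)$ ($z{\left(u \right)} = -3 + \left(u + 87\right) \left(u + u\right) = -3 + \left(87 + u\right) 2 u = -3 + 2 u \left(87 + u\right)$)
$z{\left(v^{2}{\left(-3 \right)} \right)} - -22801 = \left(-3 + 2 \left(25^{2}\right)^{2} + 174 \cdot 25^{2}\right) - -22801 = \left(-3 + 2 \cdot 625^{2} + 174 \cdot 625\right) + 22801 = \left(-3 + 2 \cdot 390625 + 108750\right) + 22801 = \left(-3 + 781250 + 108750\right) + 22801 = 889997 + 22801 = 912798$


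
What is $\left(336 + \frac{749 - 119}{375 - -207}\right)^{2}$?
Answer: $\frac{1069093809}{9409} \approx 1.1362 \cdot 10^{5}$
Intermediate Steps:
$\left(336 + \frac{749 - 119}{375 - -207}\right)^{2} = \left(336 + \frac{630}{375 + 207}\right)^{2} = \left(336 + \frac{630}{582}\right)^{2} = \left(336 + 630 \cdot \frac{1}{582}\right)^{2} = \left(336 + \frac{105}{97}\right)^{2} = \left(\frac{32697}{97}\right)^{2} = \frac{1069093809}{9409}$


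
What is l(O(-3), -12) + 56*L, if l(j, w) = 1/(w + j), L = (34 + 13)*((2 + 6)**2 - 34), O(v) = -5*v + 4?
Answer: 552721/7 ≈ 78960.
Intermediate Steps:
O(v) = 4 - 5*v
L = 1410 (L = 47*(8**2 - 34) = 47*(64 - 34) = 47*30 = 1410)
l(j, w) = 1/(j + w)
l(O(-3), -12) + 56*L = 1/((4 - 5*(-3)) - 12) + 56*1410 = 1/((4 + 15) - 12) + 78960 = 1/(19 - 12) + 78960 = 1/7 + 78960 = 552721/7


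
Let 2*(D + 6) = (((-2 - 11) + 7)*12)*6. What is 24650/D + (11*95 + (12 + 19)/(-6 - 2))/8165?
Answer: -804144481/7250520 ≈ -110.91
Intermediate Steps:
D = -222 (D = -6 + ((((-2 - 11) + 7)*12)*6)/2 = -6 + (((-13 + 7)*12)*6)/2 = -6 + (-6*12*6)/2 = -6 + (-72*6)/2 = -6 + (½)*(-432) = -6 - 216 = -222)
24650/D + (11*95 + (12 + 19)/(-6 - 2))/8165 = 24650/(-222) + (11*95 + (12 + 19)/(-6 - 2))/8165 = 24650*(-1/222) + (1045 + 31/(-8))*(1/8165) = -12325/111 + (1045 + 31*(-⅛))*(1/8165) = -12325/111 + (1045 - 31/8)*(1/8165) = -12325/111 + (8329/8)*(1/8165) = -12325/111 + 8329/65320 = -804144481/7250520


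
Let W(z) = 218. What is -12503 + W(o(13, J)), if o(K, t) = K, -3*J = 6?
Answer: -12285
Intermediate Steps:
J = -2 (J = -⅓*6 = -2)
-12503 + W(o(13, J)) = -12503 + 218 = -12285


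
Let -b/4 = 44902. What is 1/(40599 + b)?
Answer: -1/139009 ≈ -7.1938e-6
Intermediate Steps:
b = -179608 (b = -4*44902 = -179608)
1/(40599 + b) = 1/(40599 - 179608) = 1/(-139009) = -1/139009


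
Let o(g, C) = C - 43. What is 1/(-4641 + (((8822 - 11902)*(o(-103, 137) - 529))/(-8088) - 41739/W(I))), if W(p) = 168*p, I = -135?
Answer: -2547720/12241316839 ≈ -0.00020812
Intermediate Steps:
o(g, C) = -43 + C
1/(-4641 + (((8822 - 11902)*(o(-103, 137) - 529))/(-8088) - 41739/W(I))) = 1/(-4641 + (((8822 - 11902)*((-43 + 137) - 529))/(-8088) - 41739/(168*(-135)))) = 1/(-4641 + (-3080*(94 - 529)*(-1/8088) - 41739/(-22680))) = 1/(-4641 + (-3080*(-435)*(-1/8088) - 41739*(-1/22680))) = 1/(-4641 + (1339800*(-1/8088) + 13913/7560)) = 1/(-4641 + (-55825/337 + 13913/7560)) = 1/(-4641 - 417348319/2547720) = 1/(-12241316839/2547720) = -2547720/12241316839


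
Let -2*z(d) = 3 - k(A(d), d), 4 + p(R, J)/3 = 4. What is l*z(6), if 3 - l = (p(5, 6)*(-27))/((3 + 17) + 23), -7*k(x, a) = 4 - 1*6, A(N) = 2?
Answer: -57/14 ≈ -4.0714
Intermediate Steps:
p(R, J) = 0 (p(R, J) = -12 + 3*4 = -12 + 12 = 0)
k(x, a) = 2/7 (k(x, a) = -(4 - 1*6)/7 = -(4 - 6)/7 = -⅐*(-2) = 2/7)
l = 3 (l = 3 - 0*(-27)/((3 + 17) + 23) = 3 - 0/(20 + 23) = 3 - 0/43 = 3 - 1*0 = 3 + 0 = 3)
z(d) = -19/14 (z(d) = -(3 - 1*2/7)/2 = -(3 - 2/7)/2 = -½*19/7 = -19/14)
l*z(6) = 3*(-19/14) = -57/14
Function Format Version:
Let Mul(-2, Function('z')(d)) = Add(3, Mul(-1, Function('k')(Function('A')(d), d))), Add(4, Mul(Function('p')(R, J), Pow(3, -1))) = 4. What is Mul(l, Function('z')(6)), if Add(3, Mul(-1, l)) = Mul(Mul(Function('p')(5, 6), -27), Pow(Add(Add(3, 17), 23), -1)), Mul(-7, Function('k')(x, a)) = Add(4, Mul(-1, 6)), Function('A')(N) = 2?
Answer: Rational(-57, 14) ≈ -4.0714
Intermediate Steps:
Function('p')(R, J) = 0 (Function('p')(R, J) = Add(-12, Mul(3, 4)) = Add(-12, 12) = 0)
Function('k')(x, a) = Rational(2, 7) (Function('k')(x, a) = Mul(Rational(-1, 7), Add(4, Mul(-1, 6))) = Mul(Rational(-1, 7), Add(4, -6)) = Mul(Rational(-1, 7), -2) = Rational(2, 7))
l = 3 (l = Add(3, Mul(-1, Mul(Mul(0, -27), Pow(Add(Add(3, 17), 23), -1)))) = Add(3, Mul(-1, Mul(0, Pow(Add(20, 23), -1)))) = Add(3, Mul(-1, Mul(0, Pow(43, -1)))) = Add(3, Mul(-1, Mul(0, Rational(1, 43)))) = Add(3, Mul(-1, 0)) = Add(3, 0) = 3)
Function('z')(d) = Rational(-19, 14) (Function('z')(d) = Mul(Rational(-1, 2), Add(3, Mul(-1, Rational(2, 7)))) = Mul(Rational(-1, 2), Add(3, Rational(-2, 7))) = Mul(Rational(-1, 2), Rational(19, 7)) = Rational(-19, 14))
Mul(l, Function('z')(6)) = Mul(3, Rational(-19, 14)) = Rational(-57, 14)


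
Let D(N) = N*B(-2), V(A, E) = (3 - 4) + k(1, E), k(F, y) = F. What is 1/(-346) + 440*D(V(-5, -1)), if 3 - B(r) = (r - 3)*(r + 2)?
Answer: -1/346 ≈ -0.0028902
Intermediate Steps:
B(r) = 3 - (-3 + r)*(2 + r) (B(r) = 3 - (r - 3)*(r + 2) = 3 - (-3 + r)*(2 + r))
V(A, E) = 0 (V(A, E) = (3 - 4) + 1 = -1 + 1 = 0)
D(N) = 3*N (D(N) = N*(9 - 2 - 1*(-2)**2) = N*(9 - 2 - 1*4) = N*(9 - 2 - 4) = N*3 = 3*N)
1/(-346) + 440*D(V(-5, -1)) = 1/(-346) + 440*(3*0) = -1/346 + 440*0 = -1/346 + 0 = -1/346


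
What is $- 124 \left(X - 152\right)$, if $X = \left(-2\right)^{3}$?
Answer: $19840$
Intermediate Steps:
$X = -8$
$- 124 \left(X - 152\right) = - 124 \left(-8 - 152\right) = \left(-124\right) \left(-160\right) = 19840$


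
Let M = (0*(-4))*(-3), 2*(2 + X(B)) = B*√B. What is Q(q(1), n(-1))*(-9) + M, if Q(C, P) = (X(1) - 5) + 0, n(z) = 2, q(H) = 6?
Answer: 117/2 ≈ 58.500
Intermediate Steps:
X(B) = -2 + B^(3/2)/2 (X(B) = -2 + (B*√B)/2 = -2 + B^(3/2)/2)
Q(C, P) = -13/2 (Q(C, P) = ((-2 + 1^(3/2)/2) - 5) + 0 = ((-2 + (½)*1) - 5) + 0 = ((-2 + ½) - 5) + 0 = (-3/2 - 5) + 0 = -13/2 + 0 = -13/2)
M = 0 (M = 0*(-3) = 0)
Q(q(1), n(-1))*(-9) + M = -13/2*(-9) + 0 = 117/2 + 0 = 117/2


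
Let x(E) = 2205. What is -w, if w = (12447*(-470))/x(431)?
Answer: 130002/49 ≈ 2653.1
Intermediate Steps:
w = -130002/49 (w = (12447*(-470))/2205 = -5850090*1/2205 = -130002/49 ≈ -2653.1)
-w = -1*(-130002/49) = 130002/49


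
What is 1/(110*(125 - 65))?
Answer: 1/6600 ≈ 0.00015152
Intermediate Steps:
1/(110*(125 - 65)) = 1/(110*60) = 1/6600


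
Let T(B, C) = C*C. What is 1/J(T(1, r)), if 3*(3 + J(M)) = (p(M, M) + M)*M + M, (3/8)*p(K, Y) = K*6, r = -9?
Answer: 1/37203 ≈ 2.6880e-5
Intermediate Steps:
p(K, Y) = 16*K (p(K, Y) = 8*(K*6)/3 = 8*(6*K)/3 = 16*K)
T(B, C) = C²
J(M) = -3 + M/3 + 17*M²/3 (J(M) = -3 + ((16*M + M)*M + M)/3 = -3 + ((17*M)*M + M)/3 = -3 + (17*M² + M)/3 = -3 + (M + 17*M²)/3 = -3 + (M/3 + 17*M²/3) = -3 + M/3 + 17*M²/3)
1/J(T(1, r)) = 1/(-3 + (⅓)*(-9)² + 17*((-9)²)²/3) = 1/(-3 + (⅓)*81 + (17/3)*81²) = 1/(-3 + 27 + (17/3)*6561) = 1/(-3 + 27 + 37179) = 1/37203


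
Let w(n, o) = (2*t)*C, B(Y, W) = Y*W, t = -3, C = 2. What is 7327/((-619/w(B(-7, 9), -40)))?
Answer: 87924/619 ≈ 142.04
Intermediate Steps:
B(Y, W) = W*Y
w(n, o) = -12 (w(n, o) = (2*(-3))*2 = -6*2 = -12)
7327/((-619/w(B(-7, 9), -40))) = 7327/((-619/(-12))) = 7327/((-619*(-1/12))) = 7327/(619/12) = 7327*(12/619) = 87924/619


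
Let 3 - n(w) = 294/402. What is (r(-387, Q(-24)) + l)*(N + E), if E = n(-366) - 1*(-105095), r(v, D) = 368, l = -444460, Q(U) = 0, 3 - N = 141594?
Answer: 1085840467360/67 ≈ 1.6207e+10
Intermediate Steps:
N = -141591 (N = 3 - 1*141594 = 3 - 141594 = -141591)
n(w) = 152/67 (n(w) = 3 - 294/402 = 3 - 1*49/67 = 3 - 49/67 = 152/67)
E = 7041517/67 (E = 152/67 - 1*(-105095) = 152/67 + 105095 = 7041517/67 ≈ 1.0510e+5)
(r(-387, Q(-24)) + l)*(N + E) = (368 - 444460)*(-141591 + 7041517/67) = -444092*(-2445080/67) = 1085840467360/67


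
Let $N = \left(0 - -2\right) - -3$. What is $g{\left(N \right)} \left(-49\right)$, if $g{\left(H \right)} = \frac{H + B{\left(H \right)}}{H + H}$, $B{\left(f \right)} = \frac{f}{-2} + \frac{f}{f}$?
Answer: $- \frac{343}{20} \approx -17.15$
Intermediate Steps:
$N = 5$ ($N = \left(0 + 2\right) + 3 = 2 + 3 = 5$)
$B{\left(f \right)} = 1 - \frac{f}{2}$ ($B{\left(f \right)} = f \left(- \frac{1}{2}\right) + 1 = - \frac{f}{2} + 1 = 1 - \frac{f}{2}$)
$g{\left(H \right)} = \frac{1 + \frac{H}{2}}{2 H}$ ($g{\left(H \right)} = \frac{H - \left(-1 + \frac{H}{2}\right)}{H + H} = \frac{1 + \frac{H}{2}}{2 H}$)
$g{\left(N \right)} \left(-49\right) = \frac{2 + 5}{4 \cdot 5} \left(-49\right) = \frac{1}{4} \cdot \frac{1}{5} \cdot 7 \left(-49\right) = \frac{7}{20} \left(-49\right) = - \frac{343}{20}$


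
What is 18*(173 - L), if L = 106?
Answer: 1206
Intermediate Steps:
18*(173 - L) = 18*(173 - 1*106) = 18*(173 - 106) = 18*67 = 1206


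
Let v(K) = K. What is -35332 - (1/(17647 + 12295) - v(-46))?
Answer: -1059288077/29942 ≈ -35378.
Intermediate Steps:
-35332 - (1/(17647 + 12295) - v(-46)) = -35332 - (1/(17647 + 12295) - 1*(-46)) = -35332 - (1/29942 + 46) = -35332 - 1*1377333/29942 = -35332 - 1377333/29942 = -1059288077/29942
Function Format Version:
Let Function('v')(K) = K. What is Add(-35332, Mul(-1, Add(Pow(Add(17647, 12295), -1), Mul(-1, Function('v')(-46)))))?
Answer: Rational(-1059288077, 29942) ≈ -35378.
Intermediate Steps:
Add(-35332, Mul(-1, Add(Pow(Add(17647, 12295), -1), Mul(-1, Function('v')(-46))))) = Add(-35332, Mul(-1, Add(Pow(Add(17647, 12295), -1), Mul(-1, -46)))) = Add(-35332, Mul(-1, Add(Pow(29942, -1), 46))) = Add(-35332, Mul(-1, Add(Rational(1, 29942), 46))) = Add(-35332, Mul(-1, Rational(1377333, 29942))) = Add(-35332, Rational(-1377333, 29942)) = Rational(-1059288077, 29942)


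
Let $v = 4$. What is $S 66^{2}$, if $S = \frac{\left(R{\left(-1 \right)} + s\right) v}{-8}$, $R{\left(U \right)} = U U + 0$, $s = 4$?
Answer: $-10890$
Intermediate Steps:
$R{\left(U \right)} = U^{2}$ ($R{\left(U \right)} = U^{2} + 0 = U^{2}$)
$S = - \frac{5}{2}$ ($S = \frac{\left(\left(-1\right)^{2} + 4\right) 4}{-8} = \left(1 + 4\right) 4 \left(- \frac{1}{8}\right) = 5 \cdot 4 \left(- \frac{1}{8}\right) = 20 \left(- \frac{1}{8}\right) = - \frac{5}{2} \approx -2.5$)
$S 66^{2} = - \frac{5 \cdot 66^{2}}{2} = \left(- \frac{5}{2}\right) 4356 = -10890$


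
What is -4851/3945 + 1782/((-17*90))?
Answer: -53526/22355 ≈ -2.3944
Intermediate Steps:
-4851/3945 + 1782/((-17*90)) = -4851*1/3945 + 1782/(-1530) = -1617/1315 + 1782*(-1/1530) = -1617/1315 - 99/85 = -53526/22355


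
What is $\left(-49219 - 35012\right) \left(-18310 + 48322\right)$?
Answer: $-2527940772$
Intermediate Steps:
$\left(-49219 - 35012\right) \left(-18310 + 48322\right) = \left(-84231\right) 30012 = -2527940772$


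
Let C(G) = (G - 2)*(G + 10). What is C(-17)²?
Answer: 17689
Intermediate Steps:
C(G) = (-2 + G)*(10 + G)
C(-17)² = (-20 + (-17)² + 8*(-17))² = (-20 + 289 - 136)² = 133² = 17689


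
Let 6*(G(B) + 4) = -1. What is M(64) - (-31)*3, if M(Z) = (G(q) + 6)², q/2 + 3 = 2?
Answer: 3469/36 ≈ 96.361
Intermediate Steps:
q = -2 (q = -6 + 2*2 = -6 + 4 = -2)
G(B) = -25/6 (G(B) = -4 + (⅙)*(-1) = -4 - ⅙ = -25/6)
M(Z) = 121/36 (M(Z) = (-25/6 + 6)² = (11/6)² = 121/36)
M(64) - (-31)*3 = 121/36 - (-31)*3 = 121/36 - 1*(-93) = 121/36 + 93 = 3469/36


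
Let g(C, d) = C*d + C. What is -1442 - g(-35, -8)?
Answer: -1687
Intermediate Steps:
g(C, d) = C + C*d
-1442 - g(-35, -8) = -1442 - (-35)*(1 - 8) = -1442 - (-35)*(-7) = -1442 - 1*245 = -1442 - 245 = -1687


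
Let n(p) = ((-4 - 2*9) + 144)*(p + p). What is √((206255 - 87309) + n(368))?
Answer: √208738 ≈ 456.88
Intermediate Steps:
n(p) = 244*p (n(p) = ((-4 - 18) + 144)*(2*p) = (-22 + 144)*(2*p) = 122*(2*p) = 244*p)
√((206255 - 87309) + n(368)) = √((206255 - 87309) + 244*368) = √(118946 + 89792) = √208738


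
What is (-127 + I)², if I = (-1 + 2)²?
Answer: 15876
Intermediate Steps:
I = 1 (I = 1² = 1)
(-127 + I)² = (-127 + 1)² = (-126)² = 15876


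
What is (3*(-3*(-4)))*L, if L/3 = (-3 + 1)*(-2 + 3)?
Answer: -216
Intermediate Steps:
L = -6 (L = 3*((-3 + 1)*(-2 + 3)) = 3*(-2*1) = 3*(-2) = -6)
(3*(-3*(-4)))*L = (3*(-3*(-4)))*(-6) = (3*12)*(-6) = 36*(-6) = -216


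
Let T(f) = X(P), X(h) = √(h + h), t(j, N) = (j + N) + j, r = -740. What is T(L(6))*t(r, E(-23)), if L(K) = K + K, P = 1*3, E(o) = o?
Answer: -1503*√6 ≈ -3681.6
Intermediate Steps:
t(j, N) = N + 2*j (t(j, N) = (N + j) + j = N + 2*j)
P = 3
L(K) = 2*K
X(h) = √2*√h (X(h) = √(2*h) = √2*√h)
T(f) = √6 (T(f) = √2*√3 = √6)
T(L(6))*t(r, E(-23)) = √6*(-23 + 2*(-740)) = √6*(-23 - 1480) = √6*(-1503) = -1503*√6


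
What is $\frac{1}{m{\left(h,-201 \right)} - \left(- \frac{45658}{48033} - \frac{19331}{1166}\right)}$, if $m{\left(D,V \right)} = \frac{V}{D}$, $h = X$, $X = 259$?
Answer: $\frac{14505677802}{243019354031} \approx 0.059689$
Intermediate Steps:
$h = 259$
$\frac{1}{m{\left(h,-201 \right)} - \left(- \frac{45658}{48033} - \frac{19331}{1166}\right)} = \frac{1}{- \frac{201}{259} - \left(- \frac{45658}{48033} - \frac{19331}{1166}\right)} = \frac{1}{\left(-201\right) \frac{1}{259} - - \frac{981763151}{56006478}} = \frac{1}{- \frac{201}{259} + \left(\frac{45658}{48033} + \frac{19331}{1166}\right)} = \frac{1}{- \frac{201}{259} + \frac{981763151}{56006478}} = \frac{1}{\frac{243019354031}{14505677802}} = \frac{14505677802}{243019354031}$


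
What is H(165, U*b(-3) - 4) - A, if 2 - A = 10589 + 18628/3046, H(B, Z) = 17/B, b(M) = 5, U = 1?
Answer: 2662022866/251295 ≈ 10593.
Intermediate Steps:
A = -16133315/1523 (A = 2 - (10589 + 18628/3046) = 2 - (10589 + 18628*(1/3046)) = 2 - (10589 + 9314/1523) = 2 - 1*16136361/1523 = 2 - 16136361/1523 = -16133315/1523 ≈ -10593.)
H(165, U*b(-3) - 4) - A = 17/165 - 1*(-16133315/1523) = 17*(1/165) + 16133315/1523 = 17/165 + 16133315/1523 = 2662022866/251295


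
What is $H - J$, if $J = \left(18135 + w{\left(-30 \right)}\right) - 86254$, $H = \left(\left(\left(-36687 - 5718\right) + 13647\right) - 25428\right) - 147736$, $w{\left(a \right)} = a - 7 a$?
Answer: $-133983$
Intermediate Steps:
$w{\left(a \right)} = - 6 a$
$H = -201922$ ($H = \left(\left(-42405 + 13647\right) - 25428\right) - 147736 = \left(-28758 - 25428\right) - 147736 = -54186 - 147736 = -201922$)
$J = -67939$ ($J = \left(18135 - -180\right) - 86254 = \left(18135 + 180\right) - 86254 = 18315 - 86254 = -67939$)
$H - J = -201922 - -67939 = -201922 + 67939 = -133983$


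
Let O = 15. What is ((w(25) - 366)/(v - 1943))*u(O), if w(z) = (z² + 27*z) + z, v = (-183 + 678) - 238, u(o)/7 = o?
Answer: -33565/562 ≈ -59.724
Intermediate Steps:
u(o) = 7*o
v = 257 (v = 495 - 238 = 257)
w(z) = z² + 28*z
((w(25) - 366)/(v - 1943))*u(O) = ((25*(28 + 25) - 366)/(257 - 1943))*(7*15) = ((25*53 - 366)/(-1686))*105 = ((1325 - 366)*(-1/1686))*105 = (959*(-1/1686))*105 = -959/1686*105 = -33565/562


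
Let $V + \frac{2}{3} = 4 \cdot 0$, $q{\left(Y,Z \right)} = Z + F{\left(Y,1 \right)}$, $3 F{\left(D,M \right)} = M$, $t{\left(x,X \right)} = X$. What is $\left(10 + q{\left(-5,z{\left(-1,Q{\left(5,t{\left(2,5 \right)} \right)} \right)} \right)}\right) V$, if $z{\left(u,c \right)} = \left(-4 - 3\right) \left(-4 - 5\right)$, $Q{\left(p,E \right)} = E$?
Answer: $- \frac{440}{9} \approx -48.889$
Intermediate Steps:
$F{\left(D,M \right)} = \frac{M}{3}$
$z{\left(u,c \right)} = 63$ ($z{\left(u,c \right)} = \left(-7\right) \left(-9\right) = 63$)
$q{\left(Y,Z \right)} = \frac{1}{3} + Z$ ($q{\left(Y,Z \right)} = Z + \frac{1}{3} \cdot 1 = Z + \frac{1}{3} = \frac{1}{3} + Z$)
$V = - \frac{2}{3}$ ($V = - \frac{2}{3} + 4 \cdot 0 = - \frac{2}{3} + 0 = - \frac{2}{3} \approx -0.66667$)
$\left(10 + q{\left(-5,z{\left(-1,Q{\left(5,t{\left(2,5 \right)} \right)} \right)} \right)}\right) V = \left(10 + \left(\frac{1}{3} + 63\right)\right) \left(- \frac{2}{3}\right) = \left(10 + \frac{190}{3}\right) \left(- \frac{2}{3}\right) = \frac{220}{3} \left(- \frac{2}{3}\right) = - \frac{440}{9}$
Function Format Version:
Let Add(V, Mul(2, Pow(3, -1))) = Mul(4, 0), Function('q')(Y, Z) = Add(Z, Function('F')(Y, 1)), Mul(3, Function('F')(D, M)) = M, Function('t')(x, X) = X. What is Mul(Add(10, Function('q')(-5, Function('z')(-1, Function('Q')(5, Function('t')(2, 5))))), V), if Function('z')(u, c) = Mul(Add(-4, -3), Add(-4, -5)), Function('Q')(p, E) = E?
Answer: Rational(-440, 9) ≈ -48.889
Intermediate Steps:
Function('F')(D, M) = Mul(Rational(1, 3), M)
Function('z')(u, c) = 63 (Function('z')(u, c) = Mul(-7, -9) = 63)
Function('q')(Y, Z) = Add(Rational(1, 3), Z) (Function('q')(Y, Z) = Add(Z, Mul(Rational(1, 3), 1)) = Add(Z, Rational(1, 3)) = Add(Rational(1, 3), Z))
V = Rational(-2, 3) (V = Add(Rational(-2, 3), Mul(4, 0)) = Add(Rational(-2, 3), 0) = Rational(-2, 3) ≈ -0.66667)
Mul(Add(10, Function('q')(-5, Function('z')(-1, Function('Q')(5, Function('t')(2, 5))))), V) = Mul(Add(10, Add(Rational(1, 3), 63)), Rational(-2, 3)) = Mul(Add(10, Rational(190, 3)), Rational(-2, 3)) = Mul(Rational(220, 3), Rational(-2, 3)) = Rational(-440, 9)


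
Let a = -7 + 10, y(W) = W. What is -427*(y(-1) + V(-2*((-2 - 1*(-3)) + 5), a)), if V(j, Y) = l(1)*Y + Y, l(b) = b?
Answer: -2135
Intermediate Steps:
a = 3
V(j, Y) = 2*Y (V(j, Y) = 1*Y + Y = Y + Y = 2*Y)
-427*(y(-1) + V(-2*((-2 - 1*(-3)) + 5), a)) = -427*(-1 + 2*3) = -427*(-1 + 6) = -427*5 = -2135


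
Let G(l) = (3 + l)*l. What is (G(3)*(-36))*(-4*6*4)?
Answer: 62208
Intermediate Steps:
G(l) = l*(3 + l)
(G(3)*(-36))*(-4*6*4) = ((3*(3 + 3))*(-36))*(-4*6*4) = ((3*6)*(-36))*(-24*4) = (18*(-36))*(-96) = -648*(-96) = 62208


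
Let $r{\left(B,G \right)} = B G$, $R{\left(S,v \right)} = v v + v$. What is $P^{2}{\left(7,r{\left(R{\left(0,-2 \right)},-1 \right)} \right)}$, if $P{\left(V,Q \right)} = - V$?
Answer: $49$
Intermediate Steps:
$R{\left(S,v \right)} = v + v^{2}$ ($R{\left(S,v \right)} = v^{2} + v = v + v^{2}$)
$P^{2}{\left(7,r{\left(R{\left(0,-2 \right)},-1 \right)} \right)} = \left(\left(-1\right) 7\right)^{2} = \left(-7\right)^{2} = 49$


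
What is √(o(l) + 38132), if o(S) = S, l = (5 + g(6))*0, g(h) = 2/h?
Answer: 2*√9533 ≈ 195.27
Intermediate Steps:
l = 0 (l = (5 + 2/6)*0 = (5 + 2*(⅙))*0 = (5 + ⅓)*0 = (16/3)*0 = 0)
√(o(l) + 38132) = √(0 + 38132) = √38132 = 2*√9533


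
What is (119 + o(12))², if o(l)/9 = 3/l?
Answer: 235225/16 ≈ 14702.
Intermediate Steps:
o(l) = 27/l (o(l) = 9*(3/l) = 27/l)
(119 + o(12))² = (119 + 27/12)² = (119 + 27*(1/12))² = (119 + 9/4)² = (485/4)² = 235225/16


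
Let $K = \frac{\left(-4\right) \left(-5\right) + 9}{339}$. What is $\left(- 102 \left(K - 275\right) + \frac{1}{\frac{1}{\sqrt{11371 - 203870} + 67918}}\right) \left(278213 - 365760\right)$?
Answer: $- \frac{949306964706}{113} - 87547 i \sqrt{192499} \approx -8.4009 \cdot 10^{9} - 3.8411 \cdot 10^{7} i$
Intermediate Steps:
$K = \frac{29}{339}$ ($K = \left(20 + 9\right) \frac{1}{339} = 29 \cdot \frac{1}{339} = \frac{29}{339} \approx 0.085546$)
$\left(- 102 \left(K - 275\right) + \frac{1}{\frac{1}{\sqrt{11371 - 203870} + 67918}}\right) \left(278213 - 365760\right) = \left(- 102 \left(\frac{29}{339} - 275\right) + \frac{1}{\frac{1}{\sqrt{11371 - 203870} + 67918}}\right) \left(278213 - 365760\right) = \left(\left(-102\right) \left(- \frac{93196}{339}\right) + \frac{1}{\frac{1}{\sqrt{-192499} + 67918}}\right) \left(-87547\right) = \left(\frac{3168664}{113} + \frac{1}{\frac{1}{i \sqrt{192499} + 67918}}\right) \left(-87547\right) = \left(\frac{3168664}{113} + \frac{1}{\frac{1}{67918 + i \sqrt{192499}}}\right) \left(-87547\right) = \left(\frac{3168664}{113} + \left(67918 + i \sqrt{192499}\right)\right) \left(-87547\right) = \left(\frac{10843398}{113} + i \sqrt{192499}\right) \left(-87547\right) = - \frac{949306964706}{113} - 87547 i \sqrt{192499}$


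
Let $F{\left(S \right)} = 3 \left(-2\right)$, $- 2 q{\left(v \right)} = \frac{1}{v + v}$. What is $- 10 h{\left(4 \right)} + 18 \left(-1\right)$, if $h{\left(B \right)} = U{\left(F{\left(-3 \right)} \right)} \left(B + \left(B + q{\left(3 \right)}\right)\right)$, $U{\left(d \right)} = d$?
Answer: $457$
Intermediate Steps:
$q{\left(v \right)} = - \frac{1}{4 v}$ ($q{\left(v \right)} = - \frac{1}{2 \left(v + v\right)} = - \frac{1}{2 \cdot 2 v} = - \frac{\frac{1}{2} \frac{1}{v}}{2} = - \frac{1}{4 v}$)
$F{\left(S \right)} = -6$
$h{\left(B \right)} = \frac{1}{2} - 12 B$ ($h{\left(B \right)} = - 6 \left(B + \left(B - \frac{1}{4 \cdot 3}\right)\right) = - 6 \left(B + \left(B - \frac{1}{12}\right)\right) = - 6 \left(B + \left(- \frac{1}{12} + B\right)\right) = - 6 \left(- \frac{1}{12} + 2 B\right) = \frac{1}{2} - 12 B$)
$- 10 h{\left(4 \right)} + 18 \left(-1\right) = - 10 \left(\frac{1}{2} - 48\right) + 18 \left(-1\right) = - 10 \left(\frac{1}{2} - 48\right) - 18 = \left(-10\right) \left(- \frac{95}{2}\right) - 18 = 475 - 18 = 457$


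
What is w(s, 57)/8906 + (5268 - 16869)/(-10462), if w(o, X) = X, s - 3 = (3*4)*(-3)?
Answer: 25978710/23293643 ≈ 1.1153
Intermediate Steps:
s = -33 (s = 3 + (3*4)*(-3) = 3 + 12*(-3) = 3 - 36 = -33)
w(s, 57)/8906 + (5268 - 16869)/(-10462) = 57/8906 + (5268 - 16869)/(-10462) = 57*(1/8906) - 11601*(-1/10462) = 57/8906 + 11601/10462 = 25978710/23293643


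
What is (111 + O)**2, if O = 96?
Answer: 42849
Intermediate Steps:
(111 + O)**2 = (111 + 96)**2 = 207**2 = 42849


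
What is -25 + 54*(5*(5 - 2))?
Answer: 785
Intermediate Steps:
-25 + 54*(5*(5 - 2)) = -25 + 54*(5*3) = -25 + 54*15 = -25 + 810 = 785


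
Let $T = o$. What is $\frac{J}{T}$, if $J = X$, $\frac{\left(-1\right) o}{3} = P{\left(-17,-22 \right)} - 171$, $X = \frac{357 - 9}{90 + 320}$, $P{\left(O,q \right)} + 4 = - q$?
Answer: $\frac{58}{31365} \approx 0.0018492$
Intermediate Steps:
$P{\left(O,q \right)} = -4 - q$
$X = \frac{174}{205}$ ($X = \frac{348}{410} = 348 \cdot \frac{1}{410} = \frac{174}{205} \approx 0.84878$)
$o = 459$ ($o = - 3 \left(\left(-4 - -22\right) - 171\right) = - 3 \left(\left(-4 + 22\right) - 171\right) = - 3 \left(18 - 171\right) = \left(-3\right) \left(-153\right) = 459$)
$J = \frac{174}{205} \approx 0.84878$
$T = 459$
$\frac{J}{T} = \frac{174}{205 \cdot 459} = \frac{174}{205} \cdot \frac{1}{459} = \frac{58}{31365}$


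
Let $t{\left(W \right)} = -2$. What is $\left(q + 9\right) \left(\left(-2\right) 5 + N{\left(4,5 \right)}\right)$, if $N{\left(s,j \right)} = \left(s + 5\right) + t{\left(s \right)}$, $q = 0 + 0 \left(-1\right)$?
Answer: $-27$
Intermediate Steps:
$q = 0$ ($q = 0 + 0 = 0$)
$N{\left(s,j \right)} = 3 + s$ ($N{\left(s,j \right)} = \left(s + 5\right) - 2 = \left(5 + s\right) - 2 = 3 + s$)
$\left(q + 9\right) \left(\left(-2\right) 5 + N{\left(4,5 \right)}\right) = \left(0 + 9\right) \left(\left(-2\right) 5 + \left(3 + 4\right)\right) = 9 \left(-10 + 7\right) = 9 \left(-3\right) = -27$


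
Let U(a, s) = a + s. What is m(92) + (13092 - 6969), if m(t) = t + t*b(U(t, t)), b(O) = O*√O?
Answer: 6215 + 33856*√46 ≈ 2.3584e+5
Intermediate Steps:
b(O) = O^(3/2)
m(t) = t + 2*√2*t^(5/2) (m(t) = t + t*(t + t)^(3/2) = t + t*(2*t)^(3/2) = t + t*(2*√2*t^(3/2)) = t + 2*√2*t^(5/2))
m(92) + (13092 - 6969) = (92 + 2*√2*92^(5/2)) + (13092 - 6969) = (92 + 2*√2*(16928*√23)) + 6123 = (92 + 33856*√46) + 6123 = 6215 + 33856*√46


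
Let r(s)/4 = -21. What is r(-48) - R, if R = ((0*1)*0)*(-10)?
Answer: -84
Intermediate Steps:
r(s) = -84 (r(s) = 4*(-21) = -84)
R = 0 (R = (0*0)*(-10) = 0*(-10) = 0)
r(-48) - R = -84 - 1*0 = -84 + 0 = -84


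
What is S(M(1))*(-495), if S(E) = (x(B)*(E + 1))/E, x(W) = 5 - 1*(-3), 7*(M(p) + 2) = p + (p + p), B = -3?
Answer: -1440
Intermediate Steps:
M(p) = -2 + 3*p/7 (M(p) = -2 + (p + (p + p))/7 = -2 + (p + 2*p)/7 = -2 + (3*p)/7 = -2 + 3*p/7)
x(W) = 8 (x(W) = 5 + 3 = 8)
S(E) = (8 + 8*E)/E (S(E) = (8*(E + 1))/E = (8*(1 + E))/E = (8 + 8*E)/E)
S(M(1))*(-495) = (8 + 8/(-2 + (3/7)*1))*(-495) = (8 + 8/(-2 + 3/7))*(-495) = (8 + 8/(-11/7))*(-495) = (8 + 8*(-7/11))*(-495) = (8 - 56/11)*(-495) = (32/11)*(-495) = -1440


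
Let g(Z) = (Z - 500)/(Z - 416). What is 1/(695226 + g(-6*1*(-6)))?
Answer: 95/66046586 ≈ 1.4384e-6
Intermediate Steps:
g(Z) = (-500 + Z)/(-416 + Z)
1/(695226 + g(-6*1*(-6))) = 1/(695226 + (-500 - 6*1*(-6))/(-416 - 6*1*(-6))) = 1/(695226 + (-500 - 6*(-6))/(-416 - 6*(-6))) = 1/(695226 + (-500 + 36)/(-416 + 36)) = 1/(695226 - 464/(-380)) = 1/(695226 - 1/380*(-464)) = 1/(695226 + 116/95) = 1/(66046586/95) = 95/66046586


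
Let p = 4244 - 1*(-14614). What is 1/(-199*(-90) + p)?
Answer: 1/36768 ≈ 2.7198e-5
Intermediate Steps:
p = 18858 (p = 4244 + 14614 = 18858)
1/(-199*(-90) + p) = 1/(-199*(-90) + 18858) = 1/(17910 + 18858) = 1/36768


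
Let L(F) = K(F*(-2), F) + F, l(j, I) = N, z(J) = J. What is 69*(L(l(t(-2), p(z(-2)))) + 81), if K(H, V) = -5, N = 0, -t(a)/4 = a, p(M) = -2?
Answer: 5244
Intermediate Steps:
t(a) = -4*a
l(j, I) = 0
L(F) = -5 + F
69*(L(l(t(-2), p(z(-2)))) + 81) = 69*((-5 + 0) + 81) = 69*(-5 + 81) = 69*76 = 5244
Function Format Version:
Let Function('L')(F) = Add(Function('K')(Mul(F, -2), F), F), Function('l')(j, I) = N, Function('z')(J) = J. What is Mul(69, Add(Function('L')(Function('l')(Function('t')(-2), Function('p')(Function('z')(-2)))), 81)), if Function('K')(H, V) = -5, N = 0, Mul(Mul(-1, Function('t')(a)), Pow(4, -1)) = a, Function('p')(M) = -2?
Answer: 5244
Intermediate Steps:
Function('t')(a) = Mul(-4, a)
Function('l')(j, I) = 0
Function('L')(F) = Add(-5, F)
Mul(69, Add(Function('L')(Function('l')(Function('t')(-2), Function('p')(Function('z')(-2)))), 81)) = Mul(69, Add(Add(-5, 0), 81)) = Mul(69, Add(-5, 81)) = Mul(69, 76) = 5244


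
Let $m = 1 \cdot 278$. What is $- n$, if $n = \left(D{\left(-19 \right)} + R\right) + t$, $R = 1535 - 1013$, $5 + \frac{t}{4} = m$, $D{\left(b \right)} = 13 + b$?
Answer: $-1608$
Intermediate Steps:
$m = 278$
$t = 1092$ ($t = -20 + 4 \cdot 278 = -20 + 1112 = 1092$)
$R = 522$
$n = 1608$ ($n = \left(\left(13 - 19\right) + 522\right) + 1092 = \left(-6 + 522\right) + 1092 = 516 + 1092 = 1608$)
$- n = \left(-1\right) 1608 = -1608$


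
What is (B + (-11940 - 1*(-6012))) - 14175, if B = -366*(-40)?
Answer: -5463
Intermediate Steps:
B = 14640
(B + (-11940 - 1*(-6012))) - 14175 = (14640 + (-11940 - 1*(-6012))) - 14175 = (14640 + (-11940 + 6012)) - 14175 = (14640 - 5928) - 14175 = 8712 - 14175 = -5463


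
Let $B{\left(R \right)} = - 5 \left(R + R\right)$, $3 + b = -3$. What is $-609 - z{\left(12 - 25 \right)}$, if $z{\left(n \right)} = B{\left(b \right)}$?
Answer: $-669$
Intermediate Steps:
$b = -6$ ($b = -3 - 3 = -6$)
$B{\left(R \right)} = - 10 R$ ($B{\left(R \right)} = - 5 \cdot 2 R = - 10 R$)
$z{\left(n \right)} = 60$ ($z{\left(n \right)} = \left(-10\right) \left(-6\right) = 60$)
$-609 - z{\left(12 - 25 \right)} = -609 - 60 = -669$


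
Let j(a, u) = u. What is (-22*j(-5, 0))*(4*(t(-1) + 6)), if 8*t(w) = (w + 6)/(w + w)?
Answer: 0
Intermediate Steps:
t(w) = (6 + w)/(16*w) (t(w) = ((w + 6)/(w + w))/8 = ((6 + w)/((2*w)))/8 = ((6 + w)*(1/(2*w)))/8 = ((6 + w)/(2*w))/8 = (6 + w)/(16*w))
(-22*j(-5, 0))*(4*(t(-1) + 6)) = (-22*0)*(4*((1/16)*(6 - 1)/(-1) + 6)) = 0*(4*((1/16)*(-1)*5 + 6)) = 0*(4*(-5/16 + 6)) = 0*(4*(91/16)) = 0*(91/4) = 0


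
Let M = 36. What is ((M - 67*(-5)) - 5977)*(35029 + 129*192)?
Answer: -335221982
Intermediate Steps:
((M - 67*(-5)) - 5977)*(35029 + 129*192) = ((36 - 67*(-5)) - 5977)*(35029 + 129*192) = ((36 + 335) - 5977)*(35029 + 24768) = (371 - 5977)*59797 = -5606*59797 = -335221982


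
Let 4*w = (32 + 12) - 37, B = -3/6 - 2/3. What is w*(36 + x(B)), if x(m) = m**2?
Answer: 9415/144 ≈ 65.382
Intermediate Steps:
B = -7/6 (B = -3*1/6 - 2*1/3 = -1/2 - 2/3 = -7/6 ≈ -1.1667)
w = 7/4 (w = ((32 + 12) - 37)/4 = (44 - 37)/4 = (1/4)*7 = 7/4 ≈ 1.7500)
w*(36 + x(B)) = 7*(36 + (-7/6)**2)/4 = 7*(36 + 49/36)/4 = (7/4)*(1345/36) = 9415/144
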